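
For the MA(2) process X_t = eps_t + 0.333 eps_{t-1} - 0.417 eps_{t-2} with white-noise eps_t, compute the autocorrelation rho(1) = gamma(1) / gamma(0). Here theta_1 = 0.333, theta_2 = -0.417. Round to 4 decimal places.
\rho(1) = 0.1511

For an MA(q) process with theta_0 = 1, the autocovariance is
  gamma(k) = sigma^2 * sum_{i=0..q-k} theta_i * theta_{i+k},
and rho(k) = gamma(k) / gamma(0). Sigma^2 cancels.
  numerator   = (1)*(0.333) + (0.333)*(-0.417) = 0.194139.
  denominator = (1)^2 + (0.333)^2 + (-0.417)^2 = 1.284778.
  rho(1) = 0.194139 / 1.284778 = 0.1511.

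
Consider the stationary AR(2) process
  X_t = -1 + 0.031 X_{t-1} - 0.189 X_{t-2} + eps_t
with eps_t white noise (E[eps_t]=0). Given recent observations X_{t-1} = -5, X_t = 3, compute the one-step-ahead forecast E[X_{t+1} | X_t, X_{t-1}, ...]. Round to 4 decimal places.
E[X_{t+1} \mid \mathcal F_t] = 0.0380

For an AR(p) model X_t = c + sum_i phi_i X_{t-i} + eps_t, the
one-step-ahead conditional mean is
  E[X_{t+1} | X_t, ...] = c + sum_i phi_i X_{t+1-i}.
Substitute known values:
  E[X_{t+1} | ...] = -1 + (0.031) * (3) + (-0.189) * (-5)
                   = 0.0380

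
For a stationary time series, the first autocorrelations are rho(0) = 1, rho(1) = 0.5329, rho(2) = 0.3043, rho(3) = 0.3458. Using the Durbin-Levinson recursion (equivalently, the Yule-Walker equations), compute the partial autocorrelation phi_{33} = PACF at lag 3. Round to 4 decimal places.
\phi_{33} = 0.2420

The PACF at lag k is phi_{kk}, the last component of the solution
to the Yule-Walker system G_k phi = r_k where
  (G_k)_{ij} = rho(|i - j|), (r_k)_i = rho(i), i,j = 1..k.
Equivalently, Durbin-Levinson gives phi_{kk} iteratively:
  phi_{11} = rho(1)
  phi_{kk} = [rho(k) - sum_{j=1..k-1} phi_{k-1,j} rho(k-j)]
            / [1 - sum_{j=1..k-1} phi_{k-1,j} rho(j)],
  phi_{k,j} = phi_{k-1,j} - phi_{kk} phi_{k-1,k-j},  j = 1..k-1.
Step k = 1:
  phi_11 = rho(1) = 0.5329.
Step k = 2:
  phi_22 = [rho(2) - phi_11 rho(1)] / [1 - phi_11 rho(1)] = [0.3043 - (0.5329)(0.5329)] / [1 - (0.5329)(0.5329)]
         = 0.02031759 / 0.71601759 = 0.028376.
  Update: phi_21 = phi_11 - phi_22 phi_11 = 0.5329 - (0.028376)(0.5329) = 0.517779.
Step k = 3:
  phi_33 = [rho(3) - phi_21 rho(2) - phi_22 rho(1)] / [1 - phi_21 rho(1) - phi_22 rho(2)]
    numerator   = 0.3458 - (0.517779)(0.3043) - (0.028376)(0.5329) = 0.17311852
    denominator = 1 - (0.517779)(0.5329) - (0.028376)(0.3043) = 0.71544106
  phi_33 = 0.17311852 / 0.71544106 = 0.242.
Therefore phi_{33} = 0.2420.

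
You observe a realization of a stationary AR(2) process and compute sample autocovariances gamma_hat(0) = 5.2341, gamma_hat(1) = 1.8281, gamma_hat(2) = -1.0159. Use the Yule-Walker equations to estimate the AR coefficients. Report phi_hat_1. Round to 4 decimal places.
\hat\phi_{1} = 0.4750

The Yule-Walker equations for an AR(p) process read, in matrix form,
  Gamma_p phi = r_p,   with   (Gamma_p)_{ij} = gamma(|i - j|),
                       (r_p)_i = gamma(i),   i,j = 1..p.
Substitute the sample gammas (Toeplitz matrix and right-hand side of size 2):
  Gamma_p = [[5.2341, 1.8281], [1.8281, 5.2341]]
  r_p     = [1.8281, -1.0159]
Written out:
  5.2341 phi_1 + 1.8281 phi_2 = 1.8281
  1.8281 phi_1 + 5.2341 phi_2 = -1.0159
Solve by Cramer's rule:
  det = gamma(0)^2 - gamma(1)^2 = (5.2341)^2 - (1.8281)^2 = 27.39580281 - 3.34194961 = 24.0538532
  phi_hat_1 = [gamma(1) gamma(0) - gamma(1) gamma(2)] / det = [(1.8281)(5.2341) - (1.8281)(-1.0159)] / 24.0538532 = 11.425625 / 24.0538532 = 0.475
  phi_hat_2 = [gamma(0) gamma(2) - gamma(1)^2] / det = [(5.2341)(-1.0159) - (1.8281)^2] / 24.0538532 = -8.6592718 / 24.0538532 = -0.36
So phi_hat = [0.4750, -0.3600].
Therefore phi_hat_1 = 0.4750.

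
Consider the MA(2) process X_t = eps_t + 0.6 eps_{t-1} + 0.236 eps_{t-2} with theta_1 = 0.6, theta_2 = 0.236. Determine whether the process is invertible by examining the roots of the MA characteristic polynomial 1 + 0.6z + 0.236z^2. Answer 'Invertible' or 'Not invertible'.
\text{Invertible}

The MA(q) characteristic polynomial is P(z) = 1 + 0.6z + 0.236z^2.
Invertibility requires all roots to lie outside the unit circle, i.e. |z| > 1 for every root.
Set 1 + (0.6) z + (0.236) z^2 = 0, i.e. a z^2 + b z + c = 0 with a = 0.236, b = 0.6, c = 1.
Discriminant D = b^2 - 4ac = (0.6)^2 - 4*(0.236)*1 = 0.36 - (0.944) = -0.584.
D < 0, so the roots are the complex-conjugate pair z = (-b +/- i sqrt(-D)) / (2a) = -1.2712 +/- 1.6191i.
For a conjugate pair |z|^2 = z * conj(z) = (product of roots) = c/a = 1/(0.236) = 4.237288, so |z| = sqrt(4.237288) = 2.0585 for both roots.
Moduli of all roots: 2.0585, 2.0585.
All moduli strictly greater than 1? Yes.
Verdict: Invertible.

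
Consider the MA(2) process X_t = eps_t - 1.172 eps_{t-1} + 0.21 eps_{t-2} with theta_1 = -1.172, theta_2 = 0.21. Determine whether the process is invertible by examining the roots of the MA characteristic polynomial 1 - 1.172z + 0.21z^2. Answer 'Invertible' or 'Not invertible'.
\text{Invertible}

The MA(q) characteristic polynomial is P(z) = 1 - 1.172z + 0.21z^2.
Invertibility requires all roots to lie outside the unit circle, i.e. |z| > 1 for every root.
Set 1 + (-1.172) z + (0.21) z^2 = 0, i.e. a z^2 + b z + c = 0 with a = 0.21, b = -1.172, c = 1.
Discriminant D = b^2 - 4ac = (-1.172)^2 - 4*(0.21)*1 = 1.373584 - (0.84) = 0.533584.
D >= 0, so the roots are real: z = (-b +/- sqrt(D)) / (2a) = (1.172 +/- 0.730468) / (0.42).
  z_1 = (1.172 + 0.730468) / (0.42) = 4.5297,   |z_1| = 4.5297.
  z_2 = (1.172 - 0.730468) / (0.42) = 1.0513,   |z_2| = 1.0513.
Moduli of all roots: 4.5297, 1.0513.
All moduli strictly greater than 1? Yes.
Verdict: Invertible.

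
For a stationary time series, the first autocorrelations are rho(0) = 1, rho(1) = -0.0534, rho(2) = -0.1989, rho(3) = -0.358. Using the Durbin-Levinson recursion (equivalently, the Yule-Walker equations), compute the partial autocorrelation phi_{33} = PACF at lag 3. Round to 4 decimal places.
\phi_{33} = -0.3990

The PACF at lag k is phi_{kk}, the last component of the solution
to the Yule-Walker system G_k phi = r_k where
  (G_k)_{ij} = rho(|i - j|), (r_k)_i = rho(i), i,j = 1..k.
Equivalently, Durbin-Levinson gives phi_{kk} iteratively:
  phi_{11} = rho(1)
  phi_{kk} = [rho(k) - sum_{j=1..k-1} phi_{k-1,j} rho(k-j)]
            / [1 - sum_{j=1..k-1} phi_{k-1,j} rho(j)],
  phi_{k,j} = phi_{k-1,j} - phi_{kk} phi_{k-1,k-j},  j = 1..k-1.
Step k = 1:
  phi_11 = rho(1) = -0.0534.
Step k = 2:
  phi_22 = [rho(2) - phi_11 rho(1)] / [1 - phi_11 rho(1)] = [-0.1989 - (-0.0534)(-0.0534)] / [1 - (-0.0534)(-0.0534)]
         = -0.20175156 / 0.99714844 = -0.202329.
  Update: phi_21 = phi_11 - phi_22 phi_11 = -0.0534 - (-0.202329)(-0.0534) = -0.064204.
Step k = 3:
  phi_33 = [rho(3) - phi_21 rho(2) - phi_22 rho(1)] / [1 - phi_21 rho(1) - phi_22 rho(2)]
    numerator   = -0.358 - (-0.064204)(-0.1989) - (-0.202329)(-0.0534) = -0.38157459
    denominator = 1 - (-0.064204)(-0.0534) - (-0.202329)(-0.1989) = 0.95632835
  phi_33 = -0.38157459 / 0.95632835 = -0.399.
Therefore phi_{33} = -0.3990.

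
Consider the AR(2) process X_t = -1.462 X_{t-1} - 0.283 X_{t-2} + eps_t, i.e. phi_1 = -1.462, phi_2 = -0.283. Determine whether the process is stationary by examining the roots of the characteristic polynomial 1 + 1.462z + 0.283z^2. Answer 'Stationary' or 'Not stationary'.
\text{Not stationary}

The AR(p) characteristic polynomial is P(z) = 1 + 1.462z + 0.283z^2.
Stationarity requires all roots to lie outside the unit circle, i.e. |z| > 1 for every root.
Set 1 + (1.462) z + (0.283) z^2 = 0, i.e. a z^2 + b z + c = 0 with a = 0.283, b = 1.462, c = 1.
Discriminant D = b^2 - 4ac = (1.462)^2 - 4*(0.283)*1 = 2.137444 - (1.132) = 1.005444.
D >= 0, so the roots are real: z = (-b +/- sqrt(D)) / (2a) = (-1.462 +/- 1.002718) / (0.566).
  z_1 = (-1.462 + 1.002718) / (0.566) = -0.8115,   |z_1| = 0.8115.
  z_2 = (-1.462 - 1.002718) / (0.566) = -4.3546,   |z_2| = 4.3546.
Moduli of all roots: 0.8115, 4.3546.
All moduli strictly greater than 1? No.
Verdict: Not stationary.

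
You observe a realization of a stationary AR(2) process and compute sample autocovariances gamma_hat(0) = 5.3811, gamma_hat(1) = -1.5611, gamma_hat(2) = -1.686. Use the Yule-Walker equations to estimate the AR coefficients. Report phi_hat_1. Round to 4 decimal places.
\hat\phi_{1} = -0.4160

The Yule-Walker equations for an AR(p) process read, in matrix form,
  Gamma_p phi = r_p,   with   (Gamma_p)_{ij} = gamma(|i - j|),
                       (r_p)_i = gamma(i),   i,j = 1..p.
Substitute the sample gammas (Toeplitz matrix and right-hand side of size 2):
  Gamma_p = [[5.3811, -1.5611], [-1.5611, 5.3811]]
  r_p     = [-1.5611, -1.686]
Written out:
  5.3811 phi_1 - 1.5611 phi_2 = -1.5611
  -1.5611 phi_1 + 5.3811 phi_2 = -1.686
Solve by Cramer's rule:
  det = gamma(0)^2 - gamma(1)^2 = (5.3811)^2 - (-1.5611)^2 = 28.95623721 - 2.43703321 = 26.519204
  phi_hat_1 = [gamma(1) gamma(0) - gamma(1) gamma(2)] / det = [(-1.5611)(5.3811) - (-1.5611)(-1.686)] / 26.519204 = -11.03244981 / 26.519204 = -0.416
  phi_hat_2 = [gamma(0) gamma(2) - gamma(1)^2] / det = [(5.3811)(-1.686) - (-1.5611)^2] / 26.519204 = -11.50956781 / 26.519204 = -0.434
So phi_hat = [-0.4160, -0.4340].
Therefore phi_hat_1 = -0.4160.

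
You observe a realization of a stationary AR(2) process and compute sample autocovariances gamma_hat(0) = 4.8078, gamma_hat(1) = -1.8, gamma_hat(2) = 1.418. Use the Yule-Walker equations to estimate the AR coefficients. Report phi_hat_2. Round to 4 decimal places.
\hat\phi_{2} = 0.1800

The Yule-Walker equations for an AR(p) process read, in matrix form,
  Gamma_p phi = r_p,   with   (Gamma_p)_{ij} = gamma(|i - j|),
                       (r_p)_i = gamma(i),   i,j = 1..p.
Substitute the sample gammas (Toeplitz matrix and right-hand side of size 2):
  Gamma_p = [[4.8078, -1.8], [-1.8, 4.8078]]
  r_p     = [-1.8, 1.418]
Written out:
  4.8078 phi_1 - 1.8 phi_2 = -1.8
  -1.8 phi_1 + 4.8078 phi_2 = 1.418
Solve by Cramer's rule:
  det = gamma(0)^2 - gamma(1)^2 = (4.8078)^2 - (-1.8)^2 = 23.11494084 - 3.24 = 19.87494084
  phi_hat_1 = [gamma(1) gamma(0) - gamma(1) gamma(2)] / det = [(-1.8)(4.8078) - (-1.8)(1.418)] / 19.87494084 = -6.10164 / 19.87494084 = -0.307
  phi_hat_2 = [gamma(0) gamma(2) - gamma(1)^2] / det = [(4.8078)(1.418) - (-1.8)^2] / 19.87494084 = 3.5774604 / 19.87494084 = 0.18
So phi_hat = [-0.3070, 0.1800].
Therefore phi_hat_2 = 0.1800.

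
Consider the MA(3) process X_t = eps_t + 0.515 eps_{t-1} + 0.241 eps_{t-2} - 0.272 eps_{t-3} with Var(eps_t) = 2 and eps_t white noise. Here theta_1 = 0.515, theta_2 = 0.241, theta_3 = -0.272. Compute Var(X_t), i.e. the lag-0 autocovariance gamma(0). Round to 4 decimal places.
\gamma(0) = 2.7946

For an MA(q) process X_t = eps_t + sum_i theta_i eps_{t-i} with
Var(eps_t) = sigma^2, the variance is
  gamma(0) = sigma^2 * (1 + sum_i theta_i^2).
  sum_i theta_i^2 = (0.515)^2 + (0.241)^2 + (-0.272)^2 = 0.265225 + 0.058081 + 0.073984 = 0.39729.
  gamma(0) = 2 * (1 + 0.39729) = 2 * 1.39729 = 2.79458, which rounds to 2.7946.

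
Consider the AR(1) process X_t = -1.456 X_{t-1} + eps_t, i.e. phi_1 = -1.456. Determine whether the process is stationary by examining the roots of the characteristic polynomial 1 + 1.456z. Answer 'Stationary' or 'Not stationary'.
\text{Not stationary}

The AR(p) characteristic polynomial is P(z) = 1 + 1.456z.
Stationarity requires all roots to lie outside the unit circle, i.e. |z| > 1 for every root.
This is linear in z: 1 + (1.456) z = 0  =>  z = -1/(1.456) = -0.686813,  |z| = 0.686813.
Moduli of all roots: 0.6868.
All moduli strictly greater than 1? No.
Verdict: Not stationary.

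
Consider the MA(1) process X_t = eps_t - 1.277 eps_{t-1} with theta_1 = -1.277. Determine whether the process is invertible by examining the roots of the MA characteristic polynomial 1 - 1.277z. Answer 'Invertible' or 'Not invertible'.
\text{Not invertible}

The MA(q) characteristic polynomial is P(z) = 1 - 1.277z.
Invertibility requires all roots to lie outside the unit circle, i.e. |z| > 1 for every root.
This is linear in z: 1 + (-1.277) z = 0  =>  z = -1/(-1.277) = 0.783085,  |z| = 0.783085.
Moduli of all roots: 0.7831.
All moduli strictly greater than 1? No.
Verdict: Not invertible.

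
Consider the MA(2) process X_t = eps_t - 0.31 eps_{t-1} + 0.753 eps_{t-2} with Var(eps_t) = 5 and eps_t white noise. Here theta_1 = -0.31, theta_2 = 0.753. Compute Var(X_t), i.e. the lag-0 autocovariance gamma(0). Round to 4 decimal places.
\gamma(0) = 8.3155

For an MA(q) process X_t = eps_t + sum_i theta_i eps_{t-i} with
Var(eps_t) = sigma^2, the variance is
  gamma(0) = sigma^2 * (1 + sum_i theta_i^2).
  sum_i theta_i^2 = (-0.31)^2 + (0.753)^2 = 0.0961 + 0.567009 = 0.663109.
  gamma(0) = 5 * (1 + 0.663109) = 5 * 1.663109 = 8.315545, which rounds to 8.3155.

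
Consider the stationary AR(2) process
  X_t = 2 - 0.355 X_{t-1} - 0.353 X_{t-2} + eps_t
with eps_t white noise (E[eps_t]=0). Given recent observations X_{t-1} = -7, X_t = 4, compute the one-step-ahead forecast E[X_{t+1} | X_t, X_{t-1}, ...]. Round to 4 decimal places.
E[X_{t+1} \mid \mathcal F_t] = 3.0510

For an AR(p) model X_t = c + sum_i phi_i X_{t-i} + eps_t, the
one-step-ahead conditional mean is
  E[X_{t+1} | X_t, ...] = c + sum_i phi_i X_{t+1-i}.
Substitute known values:
  E[X_{t+1} | ...] = 2 + (-0.355) * (4) + (-0.353) * (-7)
                   = 3.0510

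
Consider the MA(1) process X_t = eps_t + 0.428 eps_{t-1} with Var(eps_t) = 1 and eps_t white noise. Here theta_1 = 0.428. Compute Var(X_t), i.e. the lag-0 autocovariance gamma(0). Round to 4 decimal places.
\gamma(0) = 1.1832

For an MA(q) process X_t = eps_t + sum_i theta_i eps_{t-i} with
Var(eps_t) = sigma^2, the variance is
  gamma(0) = sigma^2 * (1 + sum_i theta_i^2).
  sum_i theta_i^2 = (0.428)^2 = 0.183184.
  gamma(0) = 1 * (1 + 0.183184) = 1 * 1.183184 = 1.183184, which rounds to 1.1832.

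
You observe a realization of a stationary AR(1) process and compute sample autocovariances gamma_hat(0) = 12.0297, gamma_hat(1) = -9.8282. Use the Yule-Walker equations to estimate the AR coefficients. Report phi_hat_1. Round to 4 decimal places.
\hat\phi_{1} = -0.8170

The Yule-Walker equations for an AR(p) process read, in matrix form,
  Gamma_p phi = r_p,   with   (Gamma_p)_{ij} = gamma(|i - j|),
                       (r_p)_i = gamma(i),   i,j = 1..p.
Substitute the sample gammas (Toeplitz matrix and right-hand side of size 1):
  Gamma_p = [[12.0297]]
  r_p     = [-9.8282]
With p = 1 this is the single equation gamma(0) phi_1 = gamma(1):
  phi_hat_1 = gamma(1) / gamma(0) = -9.8282 / 12.0297 = -0.8170.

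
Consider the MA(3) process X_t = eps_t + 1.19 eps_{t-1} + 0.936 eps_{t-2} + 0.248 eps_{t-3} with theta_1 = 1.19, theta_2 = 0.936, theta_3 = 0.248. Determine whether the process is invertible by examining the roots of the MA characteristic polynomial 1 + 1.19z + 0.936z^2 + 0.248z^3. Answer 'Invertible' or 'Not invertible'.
\text{Invertible}

The MA(q) characteristic polynomial is P(z) = 1 + 1.19z + 0.936z^2 + 0.248z^3.
Invertibility requires all roots to lie outside the unit circle, i.e. |z| > 1 for every root.
Degree 3: look for a simple real root z0 first, then factor out (1 - z/z0) and solve the remaining quadratic.
Testing z0 = -2.5: P(-2.5) = 1 + (1.19)(-2.5) + (0.936)(-2.5)^2 + (0.248)(-2.5)^3
  = 1 + (-2.975) + (5.85) + (-3.875) = 0.  So z_0 = -2.5 is a root, |z_0| = 2.5.
Divide out the factor (1 + 0.4 z) = (1 - z/z0) (since 1/z0 = -0.4):
  P(z) = (1 + 0.4 z)(1 + (0.79) z + (0.62) z^2)
  [check: z-coef 0.79 - (-0.4) = 1.19; z^2-coef 0.62 - (-0.4)(0.79) = 0.936; z^3-coef -(-0.4)(0.62) = 0.248.]
Remaining roots from the quadratic factor 1 + (0.79) z + (0.62) z^2:
  Set 1 + (0.79) z + (0.62) z^2 = 0, i.e. a z^2 + b z + c = 0 with a = 0.62, b = 0.79, c = 1.
  Discriminant D = b^2 - 4ac = (0.79)^2 - 4*(0.62)*1 = 0.6241 - (2.48) = -1.8559.
  D < 0, so the roots are the complex-conjugate pair z = (-b +/- i sqrt(-D)) / (2a) = -0.6371 +/- 1.0986i.
  For a conjugate pair |z|^2 = z * conj(z) = (product of roots) = c/a = 1/(0.62) = 1.612903, so |z| = sqrt(1.612903) = 1.27 for both roots.
Moduli of all roots: 2.5000, 1.2700, 1.2700.
All moduli strictly greater than 1? Yes.
Verdict: Invertible.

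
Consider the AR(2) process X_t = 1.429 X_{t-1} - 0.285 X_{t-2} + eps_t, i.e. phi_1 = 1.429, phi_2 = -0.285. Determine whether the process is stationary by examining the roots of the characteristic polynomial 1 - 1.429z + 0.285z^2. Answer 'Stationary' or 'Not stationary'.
\text{Not stationary}

The AR(p) characteristic polynomial is P(z) = 1 - 1.429z + 0.285z^2.
Stationarity requires all roots to lie outside the unit circle, i.e. |z| > 1 for every root.
Set 1 + (-1.429) z + (0.285) z^2 = 0, i.e. a z^2 + b z + c = 0 with a = 0.285, b = -1.429, c = 1.
Discriminant D = b^2 - 4ac = (-1.429)^2 - 4*(0.285)*1 = 2.042041 - (1.14) = 0.902041.
D >= 0, so the roots are real: z = (-b +/- sqrt(D)) / (2a) = (1.429 +/- 0.949758) / (0.57).
  z_1 = (1.429 + 0.949758) / (0.57) = 4.1733,   |z_1| = 4.1733.
  z_2 = (1.429 - 0.949758) / (0.57) = 0.8408,   |z_2| = 0.8408.
Moduli of all roots: 4.1733, 0.8408.
All moduli strictly greater than 1? No.
Verdict: Not stationary.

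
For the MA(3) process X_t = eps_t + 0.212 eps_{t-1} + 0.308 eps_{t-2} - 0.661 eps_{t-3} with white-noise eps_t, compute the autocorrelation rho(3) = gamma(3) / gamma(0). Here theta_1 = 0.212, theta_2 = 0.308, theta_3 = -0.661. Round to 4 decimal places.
\rho(3) = -0.4192

For an MA(q) process with theta_0 = 1, the autocovariance is
  gamma(k) = sigma^2 * sum_{i=0..q-k} theta_i * theta_{i+k},
and rho(k) = gamma(k) / gamma(0). Sigma^2 cancels.
  numerator   = (1)*(-0.661) = -0.661.
  denominator = (1)^2 + (0.212)^2 + (0.308)^2 + (-0.661)^2 = 1.576729.
  rho(3) = -0.661 / 1.576729 = -0.4192.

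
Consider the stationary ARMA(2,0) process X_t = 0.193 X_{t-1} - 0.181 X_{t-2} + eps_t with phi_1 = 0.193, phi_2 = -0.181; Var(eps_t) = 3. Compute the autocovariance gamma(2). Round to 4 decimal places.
\gamma(2) = -0.4763

Multiply the model equation by X_{t-k} and take expectations. With theta_0 = psi_0 = 1 and psi_j the MA(infinity) weights, this gives
  gamma(k) - sum_i phi_i gamma(k-i) = c_k,
  c_k = sigma^2 * sum_{j=k..q} theta_j psi_{j-k}   (c_k = 0 for k > q),
using gamma(-m) = gamma(m).
Pure AR (q = 0): c_0 = sigma^2 = 3, c_k = 0 for k >= 1.
Equations for k = 0, 1, 2 (AR order 2, c_2 = 0):
  (E0) gamma(0) = phi_1 gamma(1) + phi_2 gamma(2) + c_0
  (E1) gamma(1) = phi_1 gamma(0) + phi_2 gamma(1) + c_1
  (E2) gamma(2) = phi_1 gamma(1) + phi_2 gamma(0)
From (E1): gamma(1) = A gamma(0) + B with
  A = phi_1 / (1 - phi_2) = 0.193 / 1.181 = 0.163421,   B = c_1 / (1 - phi_2) = 0 / 1.181 = 0.
Insert (E2) into (E0): gamma(0) (1 - phi_2^2) = phi_1 (1 + phi_2) gamma(1) + c_0.
  phi_1 (1 + phi_2) = (0.193)(0.819) = 0.158067,   1 - phi_2^2 = 0.967239.
Replace gamma(1) by A gamma(0) + B and collect gamma(0):
  gamma(0) [0.967239 - (0.158067)(0.163421)] = c_0 = 3
  gamma(0) * 0.941408 = 3
  gamma(0) = 3 / 0.941408 = 3.186718.
  gamma(1) = A gamma(0) = (0.163421)(3.186718) = 0.520776.
  gamma(2) = phi_1 gamma(1) + phi_2 gamma(0) = (0.193)(0.520776) + (-0.181)(3.186718) = -0.476286.
Therefore gamma(2) = -0.4763 (to 4 decimal places).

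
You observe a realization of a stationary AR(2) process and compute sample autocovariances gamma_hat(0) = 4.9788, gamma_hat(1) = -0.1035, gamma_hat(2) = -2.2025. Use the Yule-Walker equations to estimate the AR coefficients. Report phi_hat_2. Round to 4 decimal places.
\hat\phi_{2} = -0.4430

The Yule-Walker equations for an AR(p) process read, in matrix form,
  Gamma_p phi = r_p,   with   (Gamma_p)_{ij} = gamma(|i - j|),
                       (r_p)_i = gamma(i),   i,j = 1..p.
Substitute the sample gammas (Toeplitz matrix and right-hand side of size 2):
  Gamma_p = [[4.9788, -0.1035], [-0.1035, 4.9788]]
  r_p     = [-0.1035, -2.2025]
Written out:
  4.9788 phi_1 - 0.1035 phi_2 = -0.1035
  -0.1035 phi_1 + 4.9788 phi_2 = -2.2025
Solve by Cramer's rule:
  det = gamma(0)^2 - gamma(1)^2 = (4.9788)^2 - (-0.1035)^2 = 24.78844944 - 0.01071225 = 24.77773719
  phi_hat_1 = [gamma(1) gamma(0) - gamma(1) gamma(2)] / det = [(-0.1035)(4.9788) - (-0.1035)(-2.2025)] / 24.77773719 = -0.74326455 / 24.77773719 = -0.03
  phi_hat_2 = [gamma(0) gamma(2) - gamma(1)^2] / det = [(4.9788)(-2.2025) - (-0.1035)^2] / 24.77773719 = -10.97651925 / 24.77773719 = -0.443
So phi_hat = [-0.0300, -0.4430].
Therefore phi_hat_2 = -0.4430.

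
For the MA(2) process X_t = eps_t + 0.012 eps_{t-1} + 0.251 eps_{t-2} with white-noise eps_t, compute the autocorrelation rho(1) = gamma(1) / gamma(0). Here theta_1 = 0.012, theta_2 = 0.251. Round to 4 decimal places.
\rho(1) = 0.0141

For an MA(q) process with theta_0 = 1, the autocovariance is
  gamma(k) = sigma^2 * sum_{i=0..q-k} theta_i * theta_{i+k},
and rho(k) = gamma(k) / gamma(0). Sigma^2 cancels.
  numerator   = (1)*(0.012) + (0.012)*(0.251) = 0.015012.
  denominator = (1)^2 + (0.012)^2 + (0.251)^2 = 1.063145.
  rho(1) = 0.015012 / 1.063145 = 0.0141.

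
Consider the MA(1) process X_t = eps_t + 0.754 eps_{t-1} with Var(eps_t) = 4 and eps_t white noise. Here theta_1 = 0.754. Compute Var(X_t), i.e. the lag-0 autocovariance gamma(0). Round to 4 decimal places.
\gamma(0) = 6.2741

For an MA(q) process X_t = eps_t + sum_i theta_i eps_{t-i} with
Var(eps_t) = sigma^2, the variance is
  gamma(0) = sigma^2 * (1 + sum_i theta_i^2).
  sum_i theta_i^2 = (0.754)^2 = 0.568516.
  gamma(0) = 4 * (1 + 0.568516) = 4 * 1.568516 = 6.274064, which rounds to 6.2741.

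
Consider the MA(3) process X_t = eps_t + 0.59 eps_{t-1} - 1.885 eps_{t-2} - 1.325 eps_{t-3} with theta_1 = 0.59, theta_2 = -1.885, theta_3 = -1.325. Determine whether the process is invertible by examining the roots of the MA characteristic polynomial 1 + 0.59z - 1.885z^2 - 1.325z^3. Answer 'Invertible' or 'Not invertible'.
\text{Not invertible}

The MA(q) characteristic polynomial is P(z) = 1 + 0.59z - 1.885z^2 - 1.325z^3.
Invertibility requires all roots to lie outside the unit circle, i.e. |z| > 1 for every root.
Degree 3: look for a simple real root z0 first, then factor out (1 - z/z0) and solve the remaining quadratic.
Testing z0 = -0.8: P(-0.8) = 1 + (0.59)(-0.8) + (-1.885)(-0.8)^2 + (-1.325)(-0.8)^3
  = 1 + (-0.472) + (-1.2064) + (0.6784) = 0.  So z_0 = -0.8 is a root, |z_0| = 0.8.
Divide out the factor (1 + 1.25 z) = (1 - z/z0) (since 1/z0 = -1.25):
  P(z) = (1 + 1.25 z)(1 + (-0.66) z + (-1.06) z^2)
  [check: z-coef -0.66 - (-1.25) = 0.59; z^2-coef -1.06 - (-1.25)(-0.66) = -1.885; z^3-coef -(-1.25)(-1.06) = -1.325.]
Remaining roots from the quadratic factor 1 + (-0.66) z + (-1.06) z^2:
  Set 1 + (-0.66) z + (-1.06) z^2 = 0, i.e. a z^2 + b z + c = 0 with a = -1.06, b = -0.66, c = 1.
  Discriminant D = b^2 - 4ac = (-0.66)^2 - 4*(-1.06)*1 = 0.4356 - (-4.24) = 4.6756.
  D >= 0, so the roots are real: z = (-b +/- sqrt(D)) / (2a) = (0.66 +/- 2.162314) / (-2.12).
    z_1 = (0.66 + 2.162314) / (-2.12) = -1.3313,   |z_1| = 1.3313.
    z_2 = (0.66 - 2.162314) / (-2.12) = 0.7086,   |z_2| = 0.7086.
Moduli of all roots: 0.8000, 1.3313, 0.7086.
All moduli strictly greater than 1? No.
Verdict: Not invertible.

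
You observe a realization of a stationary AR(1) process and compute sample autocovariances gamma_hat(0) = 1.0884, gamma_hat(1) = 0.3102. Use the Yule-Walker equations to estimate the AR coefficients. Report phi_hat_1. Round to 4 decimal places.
\hat\phi_{1} = 0.2850

The Yule-Walker equations for an AR(p) process read, in matrix form,
  Gamma_p phi = r_p,   with   (Gamma_p)_{ij} = gamma(|i - j|),
                       (r_p)_i = gamma(i),   i,j = 1..p.
Substitute the sample gammas (Toeplitz matrix and right-hand side of size 1):
  Gamma_p = [[1.0884]]
  r_p     = [0.3102]
With p = 1 this is the single equation gamma(0) phi_1 = gamma(1):
  phi_hat_1 = gamma(1) / gamma(0) = 0.3102 / 1.0884 = 0.2850.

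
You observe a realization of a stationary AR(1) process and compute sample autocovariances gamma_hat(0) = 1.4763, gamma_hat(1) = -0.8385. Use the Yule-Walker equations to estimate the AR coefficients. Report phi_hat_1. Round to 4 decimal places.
\hat\phi_{1} = -0.5680

The Yule-Walker equations for an AR(p) process read, in matrix form,
  Gamma_p phi = r_p,   with   (Gamma_p)_{ij} = gamma(|i - j|),
                       (r_p)_i = gamma(i),   i,j = 1..p.
Substitute the sample gammas (Toeplitz matrix and right-hand side of size 1):
  Gamma_p = [[1.4763]]
  r_p     = [-0.8385]
With p = 1 this is the single equation gamma(0) phi_1 = gamma(1):
  phi_hat_1 = gamma(1) / gamma(0) = -0.8385 / 1.4763 = -0.5680.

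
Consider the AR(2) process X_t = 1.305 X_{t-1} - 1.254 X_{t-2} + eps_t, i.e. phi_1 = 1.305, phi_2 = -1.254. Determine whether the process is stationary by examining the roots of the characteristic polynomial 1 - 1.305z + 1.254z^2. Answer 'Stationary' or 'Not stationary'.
\text{Not stationary}

The AR(p) characteristic polynomial is P(z) = 1 - 1.305z + 1.254z^2.
Stationarity requires all roots to lie outside the unit circle, i.e. |z| > 1 for every root.
Set 1 + (-1.305) z + (1.254) z^2 = 0, i.e. a z^2 + b z + c = 0 with a = 1.254, b = -1.305, c = 1.
Discriminant D = b^2 - 4ac = (-1.305)^2 - 4*(1.254)*1 = 1.703025 - (5.016) = -3.312975.
D < 0, so the roots are the complex-conjugate pair z = (-b +/- i sqrt(-D)) / (2a) = 0.5203 +/- 0.7257i.
For a conjugate pair |z|^2 = z * conj(z) = (product of roots) = c/a = 1/(1.254) = 0.797448, so |z| = sqrt(0.797448) = 0.893 for both roots.
Moduli of all roots: 0.8930, 0.8930.
All moduli strictly greater than 1? No.
Verdict: Not stationary.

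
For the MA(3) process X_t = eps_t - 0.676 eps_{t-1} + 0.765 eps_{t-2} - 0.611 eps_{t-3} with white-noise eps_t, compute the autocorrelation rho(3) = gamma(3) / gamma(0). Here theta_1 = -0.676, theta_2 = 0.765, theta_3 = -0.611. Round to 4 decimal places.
\rho(3) = -0.2529

For an MA(q) process with theta_0 = 1, the autocovariance is
  gamma(k) = sigma^2 * sum_{i=0..q-k} theta_i * theta_{i+k},
and rho(k) = gamma(k) / gamma(0). Sigma^2 cancels.
  numerator   = (1)*(-0.611) = -0.611.
  denominator = (1)^2 + (-0.676)^2 + (0.765)^2 + (-0.611)^2 = 2.415522.
  rho(3) = -0.611 / 2.415522 = -0.2529.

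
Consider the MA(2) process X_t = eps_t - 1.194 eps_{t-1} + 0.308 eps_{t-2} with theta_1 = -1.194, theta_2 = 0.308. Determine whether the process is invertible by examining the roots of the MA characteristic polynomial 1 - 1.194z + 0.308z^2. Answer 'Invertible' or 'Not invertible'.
\text{Invertible}

The MA(q) characteristic polynomial is P(z) = 1 - 1.194z + 0.308z^2.
Invertibility requires all roots to lie outside the unit circle, i.e. |z| > 1 for every root.
Set 1 + (-1.194) z + (0.308) z^2 = 0, i.e. a z^2 + b z + c = 0 with a = 0.308, b = -1.194, c = 1.
Discriminant D = b^2 - 4ac = (-1.194)^2 - 4*(0.308)*1 = 1.425636 - (1.232) = 0.193636.
D >= 0, so the roots are real: z = (-b +/- sqrt(D)) / (2a) = (1.194 +/- 0.440041) / (0.616).
  z_1 = (1.194 + 0.440041) / (0.616) = 2.6527,   |z_1| = 2.6527.
  z_2 = (1.194 - 0.440041) / (0.616) = 1.224,   |z_2| = 1.224.
Moduli of all roots: 2.6527, 1.2240.
All moduli strictly greater than 1? Yes.
Verdict: Invertible.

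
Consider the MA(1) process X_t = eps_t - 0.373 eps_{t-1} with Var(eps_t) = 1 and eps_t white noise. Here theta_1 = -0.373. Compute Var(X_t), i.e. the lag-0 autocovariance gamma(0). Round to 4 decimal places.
\gamma(0) = 1.1391

For an MA(q) process X_t = eps_t + sum_i theta_i eps_{t-i} with
Var(eps_t) = sigma^2, the variance is
  gamma(0) = sigma^2 * (1 + sum_i theta_i^2).
  sum_i theta_i^2 = (-0.373)^2 = 0.139129.
  gamma(0) = 1 * (1 + 0.139129) = 1 * 1.139129 = 1.139129, which rounds to 1.1391.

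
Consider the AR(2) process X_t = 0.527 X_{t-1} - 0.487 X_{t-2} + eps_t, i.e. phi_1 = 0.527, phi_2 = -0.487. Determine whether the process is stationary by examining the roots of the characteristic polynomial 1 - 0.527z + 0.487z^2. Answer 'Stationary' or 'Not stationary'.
\text{Stationary}

The AR(p) characteristic polynomial is P(z) = 1 - 0.527z + 0.487z^2.
Stationarity requires all roots to lie outside the unit circle, i.e. |z| > 1 for every root.
Set 1 + (-0.527) z + (0.487) z^2 = 0, i.e. a z^2 + b z + c = 0 with a = 0.487, b = -0.527, c = 1.
Discriminant D = b^2 - 4ac = (-0.527)^2 - 4*(0.487)*1 = 0.277729 - (1.948) = -1.670271.
D < 0, so the roots are the complex-conjugate pair z = (-b +/- i sqrt(-D)) / (2a) = 0.5411 +/- 1.3269i.
For a conjugate pair |z|^2 = z * conj(z) = (product of roots) = c/a = 1/(0.487) = 2.053388, so |z| = sqrt(2.053388) = 1.433 for both roots.
Moduli of all roots: 1.4330, 1.4330.
All moduli strictly greater than 1? Yes.
Verdict: Stationary.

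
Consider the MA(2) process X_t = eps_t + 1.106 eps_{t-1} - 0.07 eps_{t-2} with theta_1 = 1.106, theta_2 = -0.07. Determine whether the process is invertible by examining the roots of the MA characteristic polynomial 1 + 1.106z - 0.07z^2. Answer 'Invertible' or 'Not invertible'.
\text{Not invertible}

The MA(q) characteristic polynomial is P(z) = 1 + 1.106z - 0.07z^2.
Invertibility requires all roots to lie outside the unit circle, i.e. |z| > 1 for every root.
Set 1 + (1.106) z + (-0.07) z^2 = 0, i.e. a z^2 + b z + c = 0 with a = -0.07, b = 1.106, c = 1.
Discriminant D = b^2 - 4ac = (1.106)^2 - 4*(-0.07)*1 = 1.223236 - (-0.28) = 1.503236.
D >= 0, so the roots are real: z = (-b +/- sqrt(D)) / (2a) = (-1.106 +/- 1.226065) / (-0.14).
  z_1 = (-1.106 + 1.226065) / (-0.14) = -0.8576,   |z_1| = 0.8576.
  z_2 = (-1.106 - 1.226065) / (-0.14) = 16.6576,   |z_2| = 16.6576.
Moduli of all roots: 0.8576, 16.6576.
All moduli strictly greater than 1? No.
Verdict: Not invertible.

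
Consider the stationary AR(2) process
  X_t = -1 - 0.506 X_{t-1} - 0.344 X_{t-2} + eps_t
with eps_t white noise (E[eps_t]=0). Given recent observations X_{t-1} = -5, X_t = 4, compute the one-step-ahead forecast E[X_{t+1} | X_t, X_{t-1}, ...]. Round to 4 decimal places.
E[X_{t+1} \mid \mathcal F_t] = -1.3040

For an AR(p) model X_t = c + sum_i phi_i X_{t-i} + eps_t, the
one-step-ahead conditional mean is
  E[X_{t+1} | X_t, ...] = c + sum_i phi_i X_{t+1-i}.
Substitute known values:
  E[X_{t+1} | ...] = -1 + (-0.506) * (4) + (-0.344) * (-5)
                   = -1.3040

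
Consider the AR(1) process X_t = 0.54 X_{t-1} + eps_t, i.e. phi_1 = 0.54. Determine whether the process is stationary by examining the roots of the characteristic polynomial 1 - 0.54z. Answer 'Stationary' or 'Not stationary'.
\text{Stationary}

The AR(p) characteristic polynomial is P(z) = 1 - 0.54z.
Stationarity requires all roots to lie outside the unit circle, i.e. |z| > 1 for every root.
This is linear in z: 1 + (-0.54) z = 0  =>  z = -1/(-0.54) = 1.851852,  |z| = 1.851852.
Moduli of all roots: 1.8519.
All moduli strictly greater than 1? Yes.
Verdict: Stationary.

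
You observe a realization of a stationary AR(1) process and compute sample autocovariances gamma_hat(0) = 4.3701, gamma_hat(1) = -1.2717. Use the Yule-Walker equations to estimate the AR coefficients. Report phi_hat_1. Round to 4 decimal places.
\hat\phi_{1} = -0.2910

The Yule-Walker equations for an AR(p) process read, in matrix form,
  Gamma_p phi = r_p,   with   (Gamma_p)_{ij} = gamma(|i - j|),
                       (r_p)_i = gamma(i),   i,j = 1..p.
Substitute the sample gammas (Toeplitz matrix and right-hand side of size 1):
  Gamma_p = [[4.3701]]
  r_p     = [-1.2717]
With p = 1 this is the single equation gamma(0) phi_1 = gamma(1):
  phi_hat_1 = gamma(1) / gamma(0) = -1.2717 / 4.3701 = -0.2910.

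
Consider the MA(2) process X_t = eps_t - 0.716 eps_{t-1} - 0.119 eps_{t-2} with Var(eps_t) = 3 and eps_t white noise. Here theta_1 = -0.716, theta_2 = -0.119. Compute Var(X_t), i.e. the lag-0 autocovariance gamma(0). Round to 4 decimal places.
\gamma(0) = 4.5805

For an MA(q) process X_t = eps_t + sum_i theta_i eps_{t-i} with
Var(eps_t) = sigma^2, the variance is
  gamma(0) = sigma^2 * (1 + sum_i theta_i^2).
  sum_i theta_i^2 = (-0.716)^2 + (-0.119)^2 = 0.512656 + 0.014161 = 0.526817.
  gamma(0) = 3 * (1 + 0.526817) = 3 * 1.526817 = 4.580451, which rounds to 4.5805.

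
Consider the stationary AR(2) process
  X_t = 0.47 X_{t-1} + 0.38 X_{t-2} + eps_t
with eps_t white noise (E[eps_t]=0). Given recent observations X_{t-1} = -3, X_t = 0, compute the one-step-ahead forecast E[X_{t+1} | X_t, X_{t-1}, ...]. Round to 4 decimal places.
E[X_{t+1} \mid \mathcal F_t] = -1.1400

For an AR(p) model X_t = c + sum_i phi_i X_{t-i} + eps_t, the
one-step-ahead conditional mean is
  E[X_{t+1} | X_t, ...] = c + sum_i phi_i X_{t+1-i}.
Substitute known values:
  E[X_{t+1} | ...] = (0.47) * (0) + (0.38) * (-3)
                   = -1.1400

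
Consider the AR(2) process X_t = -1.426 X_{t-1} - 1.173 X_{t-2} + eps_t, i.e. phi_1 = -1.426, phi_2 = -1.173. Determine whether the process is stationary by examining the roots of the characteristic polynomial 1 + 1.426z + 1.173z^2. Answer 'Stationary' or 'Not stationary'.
\text{Not stationary}

The AR(p) characteristic polynomial is P(z) = 1 + 1.426z + 1.173z^2.
Stationarity requires all roots to lie outside the unit circle, i.e. |z| > 1 for every root.
Set 1 + (1.426) z + (1.173) z^2 = 0, i.e. a z^2 + b z + c = 0 with a = 1.173, b = 1.426, c = 1.
Discriminant D = b^2 - 4ac = (1.426)^2 - 4*(1.173)*1 = 2.033476 - (4.692) = -2.658524.
D < 0, so the roots are the complex-conjugate pair z = (-b +/- i sqrt(-D)) / (2a) = -0.6078 +/- 0.695i.
For a conjugate pair |z|^2 = z * conj(z) = (product of roots) = c/a = 1/(1.173) = 0.852515, so |z| = sqrt(0.852515) = 0.9233 for both roots.
Moduli of all roots: 0.9233, 0.9233.
All moduli strictly greater than 1? No.
Verdict: Not stationary.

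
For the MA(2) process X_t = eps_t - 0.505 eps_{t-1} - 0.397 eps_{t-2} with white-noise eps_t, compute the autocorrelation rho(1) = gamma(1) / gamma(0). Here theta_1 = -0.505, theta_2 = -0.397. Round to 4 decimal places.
\rho(1) = -0.2156

For an MA(q) process with theta_0 = 1, the autocovariance is
  gamma(k) = sigma^2 * sum_{i=0..q-k} theta_i * theta_{i+k},
and rho(k) = gamma(k) / gamma(0). Sigma^2 cancels.
  numerator   = (1)*(-0.505) + (-0.505)*(-0.397) = -0.304515.
  denominator = (1)^2 + (-0.505)^2 + (-0.397)^2 = 1.412634.
  rho(1) = -0.304515 / 1.412634 = -0.2156.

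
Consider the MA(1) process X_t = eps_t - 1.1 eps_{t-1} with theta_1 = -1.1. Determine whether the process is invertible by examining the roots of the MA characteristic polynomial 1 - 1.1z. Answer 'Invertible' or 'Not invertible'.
\text{Not invertible}

The MA(q) characteristic polynomial is P(z) = 1 - 1.1z.
Invertibility requires all roots to lie outside the unit circle, i.e. |z| > 1 for every root.
This is linear in z: 1 + (-1.1) z = 0  =>  z = -1/(-1.1) = 0.909091,  |z| = 0.909091.
Moduli of all roots: 0.9091.
All moduli strictly greater than 1? No.
Verdict: Not invertible.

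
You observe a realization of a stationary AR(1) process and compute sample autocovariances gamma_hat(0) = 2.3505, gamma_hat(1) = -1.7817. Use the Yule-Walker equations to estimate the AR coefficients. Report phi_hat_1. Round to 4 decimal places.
\hat\phi_{1} = -0.7580

The Yule-Walker equations for an AR(p) process read, in matrix form,
  Gamma_p phi = r_p,   with   (Gamma_p)_{ij} = gamma(|i - j|),
                       (r_p)_i = gamma(i),   i,j = 1..p.
Substitute the sample gammas (Toeplitz matrix and right-hand side of size 1):
  Gamma_p = [[2.3505]]
  r_p     = [-1.7817]
With p = 1 this is the single equation gamma(0) phi_1 = gamma(1):
  phi_hat_1 = gamma(1) / gamma(0) = -1.7817 / 2.3505 = -0.7580.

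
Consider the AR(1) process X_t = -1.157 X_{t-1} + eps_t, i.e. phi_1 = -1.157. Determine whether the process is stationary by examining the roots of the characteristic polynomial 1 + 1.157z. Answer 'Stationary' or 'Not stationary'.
\text{Not stationary}

The AR(p) characteristic polynomial is P(z) = 1 + 1.157z.
Stationarity requires all roots to lie outside the unit circle, i.e. |z| > 1 for every root.
This is linear in z: 1 + (1.157) z = 0  =>  z = -1/(1.157) = -0.864304,  |z| = 0.864304.
Moduli of all roots: 0.8643.
All moduli strictly greater than 1? No.
Verdict: Not stationary.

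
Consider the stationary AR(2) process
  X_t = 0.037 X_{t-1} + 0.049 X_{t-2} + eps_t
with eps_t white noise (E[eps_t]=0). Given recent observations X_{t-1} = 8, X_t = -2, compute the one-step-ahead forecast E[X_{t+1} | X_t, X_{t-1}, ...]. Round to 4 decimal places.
E[X_{t+1} \mid \mathcal F_t] = 0.3180

For an AR(p) model X_t = c + sum_i phi_i X_{t-i} + eps_t, the
one-step-ahead conditional mean is
  E[X_{t+1} | X_t, ...] = c + sum_i phi_i X_{t+1-i}.
Substitute known values:
  E[X_{t+1} | ...] = (0.037) * (-2) + (0.049) * (8)
                   = 0.3180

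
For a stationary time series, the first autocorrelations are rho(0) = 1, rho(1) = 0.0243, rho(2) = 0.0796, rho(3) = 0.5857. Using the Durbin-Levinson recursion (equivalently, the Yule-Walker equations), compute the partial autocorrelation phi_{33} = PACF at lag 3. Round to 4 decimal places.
\phi_{33} = 0.5860

The PACF at lag k is phi_{kk}, the last component of the solution
to the Yule-Walker system G_k phi = r_k where
  (G_k)_{ij} = rho(|i - j|), (r_k)_i = rho(i), i,j = 1..k.
Equivalently, Durbin-Levinson gives phi_{kk} iteratively:
  phi_{11} = rho(1)
  phi_{kk} = [rho(k) - sum_{j=1..k-1} phi_{k-1,j} rho(k-j)]
            / [1 - sum_{j=1..k-1} phi_{k-1,j} rho(j)],
  phi_{k,j} = phi_{k-1,j} - phi_{kk} phi_{k-1,k-j},  j = 1..k-1.
Step k = 1:
  phi_11 = rho(1) = 0.0243.
Step k = 2:
  phi_22 = [rho(2) - phi_11 rho(1)] / [1 - phi_11 rho(1)] = [0.0796 - (0.0243)(0.0243)] / [1 - (0.0243)(0.0243)]
         = 0.07900951 / 0.99940951 = 0.079056.
  Update: phi_21 = phi_11 - phi_22 phi_11 = 0.0243 - (0.079056)(0.0243) = 0.022379.
Step k = 3:
  phi_33 = [rho(3) - phi_21 rho(2) - phi_22 rho(1)] / [1 - phi_21 rho(1) - phi_22 rho(2)]
    numerator   = 0.5857 - (0.022379)(0.0796) - (0.079056)(0.0243) = 0.58199757
    denominator = 1 - (0.022379)(0.0243) - (0.079056)(0.0796) = 0.99316332
  phi_33 = 0.58199757 / 0.99316332 = 0.586.
Therefore phi_{33} = 0.5860.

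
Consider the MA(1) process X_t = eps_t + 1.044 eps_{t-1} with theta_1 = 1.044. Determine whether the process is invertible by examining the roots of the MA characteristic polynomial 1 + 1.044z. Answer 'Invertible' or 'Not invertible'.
\text{Not invertible}

The MA(q) characteristic polynomial is P(z) = 1 + 1.044z.
Invertibility requires all roots to lie outside the unit circle, i.e. |z| > 1 for every root.
This is linear in z: 1 + (1.044) z = 0  =>  z = -1/(1.044) = -0.957854,  |z| = 0.957854.
Moduli of all roots: 0.9579.
All moduli strictly greater than 1? No.
Verdict: Not invertible.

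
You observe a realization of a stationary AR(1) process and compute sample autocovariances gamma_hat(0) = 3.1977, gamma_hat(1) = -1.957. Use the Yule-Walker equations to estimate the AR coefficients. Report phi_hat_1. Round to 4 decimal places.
\hat\phi_{1} = -0.6120

The Yule-Walker equations for an AR(p) process read, in matrix form,
  Gamma_p phi = r_p,   with   (Gamma_p)_{ij} = gamma(|i - j|),
                       (r_p)_i = gamma(i),   i,j = 1..p.
Substitute the sample gammas (Toeplitz matrix and right-hand side of size 1):
  Gamma_p = [[3.1977]]
  r_p     = [-1.957]
With p = 1 this is the single equation gamma(0) phi_1 = gamma(1):
  phi_hat_1 = gamma(1) / gamma(0) = -1.957 / 3.1977 = -0.6120.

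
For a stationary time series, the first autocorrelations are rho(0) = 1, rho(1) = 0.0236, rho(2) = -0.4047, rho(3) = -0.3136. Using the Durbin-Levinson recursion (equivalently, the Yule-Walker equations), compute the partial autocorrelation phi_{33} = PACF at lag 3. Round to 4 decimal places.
\phi_{33} = -0.3480

The PACF at lag k is phi_{kk}, the last component of the solution
to the Yule-Walker system G_k phi = r_k where
  (G_k)_{ij} = rho(|i - j|), (r_k)_i = rho(i), i,j = 1..k.
Equivalently, Durbin-Levinson gives phi_{kk} iteratively:
  phi_{11} = rho(1)
  phi_{kk} = [rho(k) - sum_{j=1..k-1} phi_{k-1,j} rho(k-j)]
            / [1 - sum_{j=1..k-1} phi_{k-1,j} rho(j)],
  phi_{k,j} = phi_{k-1,j} - phi_{kk} phi_{k-1,k-j},  j = 1..k-1.
Step k = 1:
  phi_11 = rho(1) = 0.0236.
Step k = 2:
  phi_22 = [rho(2) - phi_11 rho(1)] / [1 - phi_11 rho(1)] = [-0.4047 - (0.0236)(0.0236)] / [1 - (0.0236)(0.0236)]
         = -0.40525696 / 0.99944304 = -0.405483.
  Update: phi_21 = phi_11 - phi_22 phi_11 = 0.0236 - (-0.405483)(0.0236) = 0.033169.
Step k = 3:
  phi_33 = [rho(3) - phi_21 rho(2) - phi_22 rho(1)] / [1 - phi_21 rho(1) - phi_22 rho(2)]
    numerator   = -0.3136 - (0.033169)(-0.4047) - (-0.405483)(0.0236) = -0.29060695
    denominator = 1 - (0.033169)(0.0236) - (-0.405483)(-0.4047) = 0.83511831
  phi_33 = -0.29060695 / 0.83511831 = -0.348.
Therefore phi_{33} = -0.3480.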